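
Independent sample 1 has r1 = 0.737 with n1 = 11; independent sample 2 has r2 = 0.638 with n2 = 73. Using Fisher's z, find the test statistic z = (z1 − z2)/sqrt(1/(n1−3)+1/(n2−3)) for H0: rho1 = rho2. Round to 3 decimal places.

Fisher z-transforms: z1 = atanh(0.737) = 0.943880, z2 = atanh(0.638) = 0.754794; difference d = 0.189086
Var(d) = 1/8 + 1/70 = 0.1250000 + 0.0142857 = 0.1392857
z = d/√Var(d) = 0.189086 / √0.1392857 = 0.189086 / 0.373210 = 0.507

0.507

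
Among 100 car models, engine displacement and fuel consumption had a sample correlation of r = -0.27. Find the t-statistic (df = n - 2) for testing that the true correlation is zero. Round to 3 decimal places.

1 − r² = 1 − 0.0729 = 0.9271;  √(1−r²) = 0.962860
√(n−2) = √98 = 9.899495
t = r·√(n−2)/√(1−r²) = -0.27 · 9.899495 / 0.962860 = -2.776

-2.776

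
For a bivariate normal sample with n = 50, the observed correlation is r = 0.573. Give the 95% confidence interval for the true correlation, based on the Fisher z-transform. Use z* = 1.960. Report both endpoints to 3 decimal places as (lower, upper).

(0.351, 0.734)

z_r = atanh(0.573) = 0.651978;  SE = 1/√(n−3) = 1/√47 = 0.145865
z-limits: 0.651978 ± 1.960·0.145865 = 0.651978 ± 0.285895 = [0.366083, 0.937873]
ρ-limits: (tanh 0.366083, tanh 0.937873) = (0.351, 0.734)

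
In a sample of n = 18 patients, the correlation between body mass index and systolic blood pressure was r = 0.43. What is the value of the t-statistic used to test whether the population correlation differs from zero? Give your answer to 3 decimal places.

t = r·√(n−2) / √(1−r²) with r = 0.43, n = 18
  = 0.43·√16 / √(1 − 0.1849)
  = 0.43·4.000000 / 0.902829
  = 1.720000 / 0.902829 = 1.905

1.905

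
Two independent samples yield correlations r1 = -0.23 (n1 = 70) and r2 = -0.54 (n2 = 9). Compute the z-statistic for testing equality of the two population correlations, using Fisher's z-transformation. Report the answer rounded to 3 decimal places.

0.868

z1 = atanh(-0.23) = -0.234189,  z2 = atanh(-0.54) = -0.604156
SE = √(1/(n1−3) + 1/(n2−3)) = √(1/67 + 1/6) = √(0.0149254 + 0.1666667) = √0.1815921 = 0.426136
z = (z1 − z2)/SE = (-0.234189 − (-0.604156)) / 0.426136 = 0.369967 / 0.426136 = 0.868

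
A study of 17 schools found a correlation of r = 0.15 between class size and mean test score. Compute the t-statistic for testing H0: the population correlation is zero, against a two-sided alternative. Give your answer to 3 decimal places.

0.588

1 − r² = 1 − 0.0225 = 0.9775;  √(1−r²) = 0.988686
√(n−2) = √15 = 3.872983
t = r·√(n−2)/√(1−r²) = 0.15 · 3.872983 / 0.988686 = 0.588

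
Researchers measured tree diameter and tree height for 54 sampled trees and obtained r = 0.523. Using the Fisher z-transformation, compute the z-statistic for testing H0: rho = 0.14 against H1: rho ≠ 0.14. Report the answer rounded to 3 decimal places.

3.139

z_r = atanh(0.523) = 0.580460,  z_0 = atanh(0.14) = 0.140926
SE = 1/√(n−3) = 1/√51 = 0.140028
z = (z_r − z_0)/SE = (0.580460 − 0.140926) / 0.140028 = 0.439534 / 0.140028 = 3.139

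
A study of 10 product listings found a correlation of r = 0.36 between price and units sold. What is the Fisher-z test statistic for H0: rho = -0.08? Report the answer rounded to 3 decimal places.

1.209

Fisher z: atanh(0.36) = 0.376886, atanh(-0.08) = -0.080171
z = (z_r − z_0)·√(n−3) = (0.376886 − (-0.080171))·√7 = 0.457057 · 2.645751 = 1.209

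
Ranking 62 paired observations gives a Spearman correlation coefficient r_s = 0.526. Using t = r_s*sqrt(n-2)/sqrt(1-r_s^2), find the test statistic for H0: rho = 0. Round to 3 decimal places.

t = r_s·√(n−2) / √(1−r_s²) with r_s = 0.526, n = 62
  = 0.526·√60 / √(1 − 0.276676)
  = 0.526·7.745967 / 0.850485
  = 4.074379 / 0.850485 = 4.791

4.791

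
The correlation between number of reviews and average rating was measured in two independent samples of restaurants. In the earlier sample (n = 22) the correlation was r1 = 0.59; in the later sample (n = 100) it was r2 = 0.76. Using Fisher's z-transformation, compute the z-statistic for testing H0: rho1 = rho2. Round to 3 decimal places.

-1.270

Fisher z-transforms: z1 = atanh(0.59) = 0.677666, z2 = atanh(0.76) = 0.996215; difference d = -0.318549
Var(d) = 1/19 + 1/97 = 0.0526316 + 0.0103093 = 0.0629409
z = d/√Var(d) = -0.318549 / √0.0629409 = -0.318549 / 0.250880 = -1.270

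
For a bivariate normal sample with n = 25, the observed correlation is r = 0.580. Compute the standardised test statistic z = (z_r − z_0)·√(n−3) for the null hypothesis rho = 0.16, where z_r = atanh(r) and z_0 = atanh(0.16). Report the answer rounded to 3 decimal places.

2.350

Fisher z: atanh(0.580) = 0.662463, atanh(0.16) = 0.161387
z = (z_r − z_0)·√(n−3) = (0.662463 − 0.161387)·√22 = 0.501076 · 4.690416 = 2.350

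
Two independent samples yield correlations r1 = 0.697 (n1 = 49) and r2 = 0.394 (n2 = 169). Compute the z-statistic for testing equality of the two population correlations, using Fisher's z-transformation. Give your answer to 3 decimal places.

Fisher z-transforms: z1 = atanh(0.697) = 0.861442, z2 = atanh(0.394) = 0.416526; difference d = 0.444916
Var(d) = 1/46 + 1/166 = 0.0217391 + 0.0060241 = 0.0277632
z = d/√Var(d) = 0.444916 / √0.0277632 = 0.444916 / 0.166623 = 2.670

2.670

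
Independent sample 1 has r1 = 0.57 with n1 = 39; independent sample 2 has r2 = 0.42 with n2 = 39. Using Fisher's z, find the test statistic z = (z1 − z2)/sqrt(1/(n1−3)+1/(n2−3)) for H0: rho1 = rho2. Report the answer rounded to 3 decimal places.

0.848

z1 = atanh(0.57) = 0.647523,  z2 = atanh(0.42) = 0.447692
SE = √(1/(n1−3) + 1/(n2−3)) = √(1/36 + 1/36) = √(0.0277778 + 0.0277778) = √0.0555556 = 0.235702
z = (z1 − z2)/SE = (0.647523 − 0.447692) / 0.235702 = 0.199831 / 0.235702 = 0.848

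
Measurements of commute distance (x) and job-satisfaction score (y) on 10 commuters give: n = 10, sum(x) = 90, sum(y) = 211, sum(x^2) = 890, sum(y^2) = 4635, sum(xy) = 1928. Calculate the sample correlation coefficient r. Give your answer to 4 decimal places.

S_xy = nΣxy − ΣxΣy = 10·1928 − 90·211 = 19280 − 18990 = 290
S_xx = nΣx² − (Σx)² = 10·890 − 90² = 8900 − 8100 = 800
S_yy = nΣy² − (Σy)² = 10·4635 − 211² = 46350 − 44521 = 1829
r = S_xy / √(S_xx·S_yy) = 290 / √(800·1829) = 290 / √1463200 = 290 / 1209.6280 = 0.2397

0.2397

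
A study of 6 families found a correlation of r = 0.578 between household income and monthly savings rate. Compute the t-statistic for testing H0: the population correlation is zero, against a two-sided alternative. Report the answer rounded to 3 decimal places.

1.417

t = r·√(n−2) / √(1−r²) with r = 0.578, n = 6
  = 0.578·√4 / √(1 − 0.334084)
  = 0.578·2.000000 / 0.816037
  = 1.156000 / 0.816037 = 1.417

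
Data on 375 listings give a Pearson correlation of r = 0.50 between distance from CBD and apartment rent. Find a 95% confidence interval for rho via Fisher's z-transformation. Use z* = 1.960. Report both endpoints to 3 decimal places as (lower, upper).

(0.420, 0.572)

Fisher z: z_r = atanh(r) = ½·ln((1+0.50)/(1−0.50)) = 0.549306
SE(z) = 1/√(n−3) = 1/√372 = 0.051848
95% ⇒ z* = 1.960; margin = 1.960·0.051848 = 0.101622
CI on z-scale: (0.447684, 0.650928)
Back-transform: tanh(0.447684) = 0.419993, tanh(0.650928) = 0.572294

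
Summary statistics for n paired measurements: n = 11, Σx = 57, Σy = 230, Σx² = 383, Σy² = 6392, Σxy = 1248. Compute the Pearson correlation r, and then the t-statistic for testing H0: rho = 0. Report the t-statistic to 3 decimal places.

0.458

S_xy = nΣxy − ΣxΣy = 11·1248 − 57·230 = 13728 − 13110 = 618
S_xx = nΣx² − (Σx)² = 11·383 − 57² = 4213 − 3249 = 964
S_yy = nΣy² − (Σy)² = 11·6392 − 230² = 70312 − 52900 = 17412
r = S_xy / √(S_xx·S_yy) = 618 / √(964·17412) = 618 / √16785168 = 618 / 4096.9706 = 0.1508
t = r·√(n−2)/√(1−r²) = 0.1508·√9 / √(1−0.022741) = 0.452400 / 0.988564 = 0.458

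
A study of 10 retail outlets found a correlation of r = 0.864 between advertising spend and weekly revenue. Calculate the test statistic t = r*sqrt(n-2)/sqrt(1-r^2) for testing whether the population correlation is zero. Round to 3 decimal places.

4.854

1 − r² = 1 − 0.746496 = 0.253504;  √(1−r²) = 0.503492
√(n−2) = √8 = 2.828427
t = r·√(n−2)/√(1−r²) = 0.864 · 2.828427 / 0.503492 = 4.854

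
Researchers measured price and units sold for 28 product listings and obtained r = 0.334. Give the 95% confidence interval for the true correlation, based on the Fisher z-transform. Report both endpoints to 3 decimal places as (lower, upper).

z_r = atanh(0.334) = 0.347324;  SE = 1/√(n−3) = 1/√25 = 0.200000
z-limits: 0.347324 ± 1.960·0.200000 = 0.347324 ± 0.392000 = [-0.044676, 0.739324]
ρ-limits: (tanh -0.044676, tanh 0.739324) = (-0.045, 0.629)

(-0.045, 0.629)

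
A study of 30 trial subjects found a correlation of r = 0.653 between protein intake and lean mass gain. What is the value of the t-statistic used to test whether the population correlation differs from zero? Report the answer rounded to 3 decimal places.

4.562

t = r·√(n−2) / √(1−r²) with r = 0.653, n = 30
  = 0.653·√28 / √(1 − 0.426409)
  = 0.653·5.291503 / 0.757358
  = 3.455351 / 0.757358 = 4.562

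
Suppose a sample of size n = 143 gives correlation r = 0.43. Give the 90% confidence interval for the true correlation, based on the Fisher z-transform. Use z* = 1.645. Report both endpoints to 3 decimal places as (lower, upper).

z_r = atanh(0.43) = 0.459897;  SE = 1/√(n−3) = 1/√140 = 0.084515
z-limits: 0.459897 ± 1.645·0.084515 = 0.459897 ± 0.139027 = [0.320870, 0.598924]
ρ-limits: (tanh 0.320870, tanh 0.598924) = (0.310, 0.536)

(0.310, 0.536)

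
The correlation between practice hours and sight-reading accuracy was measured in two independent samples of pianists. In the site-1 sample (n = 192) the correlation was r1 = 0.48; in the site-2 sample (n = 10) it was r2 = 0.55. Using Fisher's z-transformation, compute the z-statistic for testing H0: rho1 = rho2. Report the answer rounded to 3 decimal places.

Fisher z-transforms: z1 = atanh(0.48) = 0.522984, z2 = atanh(0.55) = 0.618381; difference d = -0.095397
Var(d) = 1/189 + 1/7 = 0.0052910 + 0.1428571 = 0.1481481
z = d/√Var(d) = -0.095397 / √0.1481481 = -0.095397 / 0.384900 = -0.248

-0.248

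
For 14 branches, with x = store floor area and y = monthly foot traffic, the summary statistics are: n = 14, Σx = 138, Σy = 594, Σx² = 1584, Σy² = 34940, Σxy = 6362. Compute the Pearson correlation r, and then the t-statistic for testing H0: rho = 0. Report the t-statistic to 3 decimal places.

1.267

Numerator: nΣxy − (Σx)(Σy) = 14·6362 − (138)(594) = 7096
Denominator: √[(nΣx²−(Σx)²)(nΣy²−(Σy)²)]
  nΣx²−(Σx)² = 14·1584 − 19044 = 3132;  nΣy²−(Σy)² = 14·34940 − 352836 = 136324
  √(3132·136324) = √426966768 = 20663.1742
r = 7096 / 20663.1742 = 0.3434
t = r·√(n−2)/√(1−r²) = 0.3434·√12 / √(1−0.117924) = 1.189572 / 0.939189 = 1.267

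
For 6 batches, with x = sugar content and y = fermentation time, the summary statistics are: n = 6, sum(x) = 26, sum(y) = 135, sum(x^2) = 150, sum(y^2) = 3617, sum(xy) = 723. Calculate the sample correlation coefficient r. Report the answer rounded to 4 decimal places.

0.9382

Numerator: nΣxy − (Σx)(Σy) = 6·723 − (26)(135) = 828
Denominator: √[(nΣx²−(Σx)²)(nΣy²−(Σy)²)]
  nΣx²−(Σx)² = 6·150 − 676 = 224;  nΣy²−(Σy)² = 6·3617 − 18225 = 3477
  √(224·3477) = √778848 = 882.5237
r = 828 / 882.5237 = 0.9382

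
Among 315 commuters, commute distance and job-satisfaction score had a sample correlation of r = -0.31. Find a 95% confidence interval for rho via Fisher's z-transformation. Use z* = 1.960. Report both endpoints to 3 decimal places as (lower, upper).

(-0.407, -0.207)

z_r = atanh(-0.31) = -0.320545;  SE = 1/√(n−3) = 1/√312 = 0.056614
z-limits: -0.320545 ± 1.960·0.056614 = -0.320545 ± 0.110963 = [-0.431508, -0.209582]
ρ-limits: (tanh -0.431508, tanh -0.209582) = (-0.407, -0.207)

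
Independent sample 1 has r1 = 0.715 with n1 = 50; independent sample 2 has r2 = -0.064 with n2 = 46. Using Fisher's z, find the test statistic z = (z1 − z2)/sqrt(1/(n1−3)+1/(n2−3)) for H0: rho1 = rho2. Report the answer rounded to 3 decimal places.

4.556

Fisher z-transforms: z1 = atanh(0.715) = 0.897340, z2 = atanh(-0.064) = -0.064088; difference d = 0.961428
Var(d) = 1/47 + 1/43 = 0.0212766 + 0.0232558 = 0.0445324
z = d/√Var(d) = 0.961428 / √0.0445324 = 0.961428 / 0.211027 = 4.556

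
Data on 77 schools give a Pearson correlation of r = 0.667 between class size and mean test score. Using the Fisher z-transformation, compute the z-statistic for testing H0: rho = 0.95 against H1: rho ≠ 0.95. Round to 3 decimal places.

Fisher z: atanh(0.667) = 0.805319, atanh(0.95) = 1.831781
z = (z_r − z_0)·√(n−3) = (0.805319 − 1.831781)·√74 = -1.026462 · 8.602325 = -8.830

-8.830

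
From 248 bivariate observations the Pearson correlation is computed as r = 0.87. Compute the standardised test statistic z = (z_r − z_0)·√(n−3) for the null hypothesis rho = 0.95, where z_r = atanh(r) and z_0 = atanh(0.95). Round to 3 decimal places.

-7.806

z_r = atanh(0.87) = 1.333080,  z_0 = atanh(0.95) = 1.831781
SE = 1/√(n−3) = 1/√245 = 0.063888
z = (z_r − z_0)/SE = (1.333080 − 1.831781) / 0.063888 = -0.498701 / 0.063888 = -7.806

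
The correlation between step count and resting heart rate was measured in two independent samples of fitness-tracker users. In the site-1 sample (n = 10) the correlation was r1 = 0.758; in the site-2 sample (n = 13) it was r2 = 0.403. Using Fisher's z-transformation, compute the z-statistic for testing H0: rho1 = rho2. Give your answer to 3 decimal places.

z1 = atanh(0.758) = 0.991497,  z2 = atanh(0.403) = 0.427225
SE = √(1/(n1−3) + 1/(n2−3)) = √(1/7 + 1/10) = √(0.1428571 + 0.1000000) = √0.2428571 = 0.492805
z = (z1 − z2)/SE = (0.991497 − 0.427225) / 0.492805 = 0.564272 / 0.492805 = 1.145

1.145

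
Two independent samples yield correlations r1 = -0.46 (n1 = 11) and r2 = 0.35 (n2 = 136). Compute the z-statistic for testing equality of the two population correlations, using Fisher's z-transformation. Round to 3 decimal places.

z1 = atanh(-0.46) = -0.497311,  z2 = atanh(0.35) = 0.365444
SE = √(1/(n1−3) + 1/(n2−3)) = √(1/8 + 1/133) = √(0.1250000 + 0.0075188) = √0.1325188 = 0.364031
z = (z1 − z2)/SE = (-0.497311 − 0.365444) / 0.364031 = -0.862755 / 0.364031 = -2.370

-2.370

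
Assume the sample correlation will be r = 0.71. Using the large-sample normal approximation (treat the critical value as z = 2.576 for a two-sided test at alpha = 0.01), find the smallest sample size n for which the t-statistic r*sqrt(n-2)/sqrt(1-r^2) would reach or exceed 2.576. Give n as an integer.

r√(n−2)/√(1−r²) ≥ 2.576  ⇔  n−2 ≥ (2.576)²·(1−r²)/r²
(1−r²)/r² = (1−0.5041)/0.5041 = 0.9837
n ≥ 2 + 6.635776·0.9837 = 2 + 6.5276 = 8.5276
⌈8.5276⌉ = 9

9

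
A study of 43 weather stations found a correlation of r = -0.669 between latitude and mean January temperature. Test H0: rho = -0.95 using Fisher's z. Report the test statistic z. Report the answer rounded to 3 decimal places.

Fisher z: atanh(-0.669) = -0.808931, atanh(-0.95) = -1.831781
z = (z_r − z_0)·√(n−3) = (-0.808931 − (-1.831781))·√40 = 1.022850 · 6.324555 = 6.469

6.469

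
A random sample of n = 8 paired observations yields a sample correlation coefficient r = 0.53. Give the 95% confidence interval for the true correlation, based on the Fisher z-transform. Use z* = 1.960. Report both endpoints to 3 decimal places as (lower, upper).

(-0.279, 0.899)

Fisher z: z_r = atanh(r) = ½·ln((1+0.53)/(1−0.53)) = 0.590145
SE(z) = 1/√(n−3) = 1/√5 = 0.447214
95% ⇒ z* = 1.960; margin = 1.960·0.447214 = 0.876539
CI on z-scale: (-0.286394, 1.466684)
Back-transform: tanh(-0.286394) = -0.278812, tanh(1.466684) = 0.898943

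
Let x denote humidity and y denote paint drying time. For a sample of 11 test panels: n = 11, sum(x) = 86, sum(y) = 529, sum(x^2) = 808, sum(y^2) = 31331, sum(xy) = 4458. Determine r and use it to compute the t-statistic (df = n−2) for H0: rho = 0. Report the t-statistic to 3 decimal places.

Numerator: nΣxy − (Σx)(Σy) = 11·4458 − (86)(529) = 3544
Denominator: √[(nΣx²−(Σx)²)(nΣy²−(Σy)²)]
  nΣx²−(Σx)² = 11·808 − 7396 = 1492;  nΣy²−(Σy)² = 11·31331 − 279841 = 64800
  √(1492·64800) = √96681600 = 9832.6802
r = 3544 / 9832.6802 = 0.3604
t = r·√(n−2)/√(1−r²) = 0.3604·√9 / √(1−0.129888) = 1.081200 / 0.932798 = 1.159

1.159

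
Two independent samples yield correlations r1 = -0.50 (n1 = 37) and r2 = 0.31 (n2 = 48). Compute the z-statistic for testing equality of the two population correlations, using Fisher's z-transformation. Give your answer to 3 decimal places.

-3.828

z1 = atanh(-0.50) = -0.549306,  z2 = atanh(0.31) = 0.320545
SE = √(1/(n1−3) + 1/(n2−3)) = √(1/34 + 1/45) = √(0.0294118 + 0.0222222) = √0.0516340 = 0.227231
z = (z1 − z2)/SE = (-0.549306 − 0.320545) / 0.227231 = -0.869851 / 0.227231 = -3.828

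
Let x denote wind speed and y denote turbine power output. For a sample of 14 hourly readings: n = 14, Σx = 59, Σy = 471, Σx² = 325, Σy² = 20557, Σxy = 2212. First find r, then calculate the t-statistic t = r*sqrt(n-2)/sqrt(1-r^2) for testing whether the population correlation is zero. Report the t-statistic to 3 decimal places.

1.417

S_xy = nΣxy − ΣxΣy = 14·2212 − 59·471 = 30968 − 27789 = 3179
S_xx = nΣx² − (Σx)² = 14·325 − 59² = 4550 − 3481 = 1069
S_yy = nΣy² − (Σy)² = 14·20557 − 471² = 287798 − 221841 = 65957
r = S_xy / √(S_xx·S_yy) = 3179 / √(1069·65957) = 3179 / √70508033 = 3179 / 8396.9062 = 0.3786
t = r·√(n−2)/√(1−r²) = 0.3786·√12 / √(1−0.143338) = 1.311509 / 0.925560 = 1.417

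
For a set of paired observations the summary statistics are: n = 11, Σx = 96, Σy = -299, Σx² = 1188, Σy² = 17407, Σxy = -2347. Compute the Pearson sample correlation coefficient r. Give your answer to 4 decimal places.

S_xy = nΣxy − ΣxΣy = 11·(-2347) − 96·(-299) = -25817 − (-28704) = 2887
S_xx = nΣx² − (Σx)² = 11·1188 − 96² = 13068 − 9216 = 3852
S_yy = nΣy² − (Σy)² = 11·17407 − (-299)² = 191477 − 89401 = 102076
r = S_xy / √(S_xx·S_yy) = 2887 / √(3852·102076) = 2887 / √393196752 = 2887 / 19829.1894 = 0.1456

0.1456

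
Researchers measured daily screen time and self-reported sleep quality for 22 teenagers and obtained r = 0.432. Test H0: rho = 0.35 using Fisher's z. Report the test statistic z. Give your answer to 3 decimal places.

z_r = atanh(0.432) = 0.462353,  z_0 = atanh(0.35) = 0.365444
SE = 1/√(n−3) = 1/√19 = 0.229416
z = (z_r − z_0)/SE = (0.462353 − 0.365444) / 0.229416 = 0.096909 / 0.229416 = 0.422

0.422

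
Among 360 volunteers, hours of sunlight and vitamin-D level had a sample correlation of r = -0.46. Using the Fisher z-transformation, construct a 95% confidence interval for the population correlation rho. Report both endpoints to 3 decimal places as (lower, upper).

z_r = atanh(-0.46) = -0.497311;  SE = 1/√(n−3) = 1/√357 = 0.052926
z-limits: -0.497311 ± 1.960·0.052926 = -0.497311 ± 0.103735 = [-0.601046, -0.393576]
ρ-limits: (tanh -0.601046, tanh -0.393576) = (-0.538, -0.374)

(-0.538, -0.374)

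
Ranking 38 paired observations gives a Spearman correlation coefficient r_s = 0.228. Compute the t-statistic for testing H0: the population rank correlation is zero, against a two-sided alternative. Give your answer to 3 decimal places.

1.405

t = r_s·√(n−2) / √(1−r_s²) with r_s = 0.228, n = 38
  = 0.228·√36 / √(1 − 0.051984)
  = 0.228·6.000000 / 0.973661
  = 1.368000 / 0.973661 = 1.405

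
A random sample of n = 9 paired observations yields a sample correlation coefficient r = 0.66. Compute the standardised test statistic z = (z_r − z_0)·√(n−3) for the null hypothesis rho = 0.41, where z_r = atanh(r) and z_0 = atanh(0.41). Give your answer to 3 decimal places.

z_r = atanh(0.66) = 0.792814,  z_0 = atanh(0.41) = 0.435611
SE = 1/√(n−3) = 1/√6 = 0.408248
z = (z_r − z_0)/SE = (0.792814 − 0.435611) / 0.408248 = 0.357203 / 0.408248 = 0.875

0.875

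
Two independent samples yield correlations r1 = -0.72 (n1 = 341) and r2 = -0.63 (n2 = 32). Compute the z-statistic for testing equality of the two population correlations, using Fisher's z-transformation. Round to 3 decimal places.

z1 = atanh(-0.72) = -0.907645,  z2 = atanh(-0.63) = -0.741416
SE = √(1/(n1−3) + 1/(n2−3)) = √(1/338 + 1/29) = √(0.0029586 + 0.0344828) = √0.0374414 = 0.193498
z = (z1 − z2)/SE = (-0.907645 − (-0.741416)) / 0.193498 = -0.166229 / 0.193498 = -0.859

-0.859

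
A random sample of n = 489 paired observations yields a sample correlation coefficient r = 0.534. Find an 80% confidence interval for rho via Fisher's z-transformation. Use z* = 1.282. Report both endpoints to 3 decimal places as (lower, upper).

Fisher z: z_r = atanh(r) = ½·ln((1+0.534)/(1−0.534)) = 0.595724
SE(z) = 1/√(n−3) = 1/√486 = 0.045361
80% ⇒ z* = 1.282; margin = 1.282·0.045361 = 0.058153
CI on z-scale: (0.537571, 0.653877)
Back-transform: tanh(0.537571) = 0.491147, tanh(0.653877) = 0.574274

(0.491, 0.574)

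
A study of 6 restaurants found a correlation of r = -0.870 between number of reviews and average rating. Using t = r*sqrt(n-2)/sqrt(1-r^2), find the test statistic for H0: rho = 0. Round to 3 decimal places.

t = r·√(n−2) / √(1−r²) with r = -0.870, n = 6
  = -0.870·√4 / √(1 − 0.756900)
  = -0.870·2.000000 / 0.493052
  = -1.740000 / 0.493052 = -3.529

-3.529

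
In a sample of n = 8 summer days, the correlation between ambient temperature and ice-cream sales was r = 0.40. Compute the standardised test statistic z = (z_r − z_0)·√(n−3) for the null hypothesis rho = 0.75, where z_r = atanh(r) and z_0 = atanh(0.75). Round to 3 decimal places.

-1.228

Fisher z: atanh(0.40) = 0.423649, atanh(0.75) = 0.972955
z = (z_r − z_0)·√(n−3) = (0.423649 − 0.972955)·√5 = -0.549306 · 2.236068 = -1.228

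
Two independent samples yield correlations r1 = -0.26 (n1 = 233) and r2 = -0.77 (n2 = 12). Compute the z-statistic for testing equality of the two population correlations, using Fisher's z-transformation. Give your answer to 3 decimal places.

2.220

Fisher z-transforms: z1 = atanh(-0.26) = -0.266108, z2 = atanh(-0.77) = -1.020328; difference d = 0.754220
Var(d) = 1/230 + 1/9 = 0.0043478 + 0.1111111 = 0.1154589
z = d/√Var(d) = 0.754220 / √0.1154589 = 0.754220 / 0.339792 = 2.220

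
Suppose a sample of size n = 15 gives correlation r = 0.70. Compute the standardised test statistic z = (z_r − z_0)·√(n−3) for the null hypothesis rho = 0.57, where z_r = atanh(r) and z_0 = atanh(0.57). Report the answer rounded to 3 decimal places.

Fisher z: atanh(0.70) = 0.867301, atanh(0.57) = 0.647523
z = (z_r − z_0)·√(n−3) = (0.867301 − 0.647523)·√12 = 0.219778 · 3.464102 = 0.761

0.761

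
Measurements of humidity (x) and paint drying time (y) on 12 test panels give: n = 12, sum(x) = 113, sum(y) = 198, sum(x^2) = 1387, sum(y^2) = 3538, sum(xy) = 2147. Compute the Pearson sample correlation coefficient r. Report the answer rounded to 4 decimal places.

Numerator: nΣxy − (Σx)(Σy) = 12·2147 − (113)(198) = 3390
Denominator: √[(nΣx²−(Σx)²)(nΣy²−(Σy)²)]
  nΣx²−(Σx)² = 12·1387 − 12769 = 3875;  nΣy²−(Σy)² = 12·3538 − 39204 = 3252
  √(3875·3252) = √12601500 = 3549.8592
r = 3390 / 3549.8592 = 0.9550

0.9550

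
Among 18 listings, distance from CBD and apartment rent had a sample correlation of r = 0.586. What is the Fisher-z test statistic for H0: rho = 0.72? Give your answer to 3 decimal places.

Fisher z: atanh(0.586) = 0.671552, atanh(0.72) = 0.907645
z = (z_r − z_0)·√(n−3) = (0.671552 − 0.907645)·√15 = -0.236093 · 3.872983 = -0.914

-0.914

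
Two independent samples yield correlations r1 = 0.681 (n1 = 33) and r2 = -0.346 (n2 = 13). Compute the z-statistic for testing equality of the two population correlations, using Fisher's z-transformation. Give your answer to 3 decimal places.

z1 = atanh(0.681) = 0.830977,  z2 = atanh(-0.346) = -0.360893
SE = √(1/(n1−3) + 1/(n2−3)) = √(1/30 + 1/10) = √(0.0333333 + 0.1000000) = √0.1333333 = 0.365148
z = (z1 − z2)/SE = (0.830977 − (-0.360893)) / 0.365148 = 1.191870 / 0.365148 = 3.264

3.264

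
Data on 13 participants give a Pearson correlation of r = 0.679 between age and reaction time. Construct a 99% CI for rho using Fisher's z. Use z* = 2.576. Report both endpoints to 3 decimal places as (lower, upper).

(0.013, 0.928)

z_r = atanh(0.679) = 0.827256;  SE = 1/√(n−3) = 1/√10 = 0.316228
z-limits: 0.827256 ± 2.576·0.316228 = 0.827256 ± 0.814603 = [0.012653, 1.641859]
ρ-limits: (tanh 0.012653, tanh 1.641859) = (0.013, 0.928)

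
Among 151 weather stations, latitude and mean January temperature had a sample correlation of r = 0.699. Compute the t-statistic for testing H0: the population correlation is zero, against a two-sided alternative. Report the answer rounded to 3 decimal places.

t = r·√(n−2) / √(1−r²) with r = 0.699, n = 151
  = 0.699·√149 / √(1 − 0.488601)
  = 0.699·12.206556 / 0.715122
  = 8.532383 / 0.715122 = 11.931

11.931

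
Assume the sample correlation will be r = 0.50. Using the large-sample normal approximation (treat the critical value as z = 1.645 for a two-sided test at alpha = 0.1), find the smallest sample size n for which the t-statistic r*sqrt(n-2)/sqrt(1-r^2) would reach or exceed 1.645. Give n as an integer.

11

r√(n−2)/√(1−r²) ≥ 1.645  ⇔  n−2 ≥ (1.645)²·(1−r²)/r²
(1−r²)/r² = (1−0.2500)/0.2500 = 3.0000
n ≥ 2 + 2.706025·3.0000 = 2 + 8.1181 = 10.1181
⌈10.1181⌉ = 11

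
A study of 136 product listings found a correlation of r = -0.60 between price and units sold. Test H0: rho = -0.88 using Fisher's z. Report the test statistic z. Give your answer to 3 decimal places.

7.872

Fisher z: atanh(-0.60) = -0.693147, atanh(-0.88) = -1.375768
z = (z_r − z_0)·√(n−3) = (-0.693147 − (-1.375768))·√133 = 0.682621 · 11.532563 = 7.872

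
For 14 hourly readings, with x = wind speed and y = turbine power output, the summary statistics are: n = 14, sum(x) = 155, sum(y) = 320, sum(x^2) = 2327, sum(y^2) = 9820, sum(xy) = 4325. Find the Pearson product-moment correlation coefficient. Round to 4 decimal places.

S_xy = nΣxy − ΣxΣy = 14·4325 − 155·320 = 60550 − 49600 = 10950
S_xx = nΣx² − (Σx)² = 14·2327 − 155² = 32578 − 24025 = 8553
S_yy = nΣy² − (Σy)² = 14·9820 − 320² = 137480 − 102400 = 35080
r = S_xy / √(S_xx·S_yy) = 10950 / √(8553·35080) = 10950 / √300039240 = 10950 / 17321.6408 = 0.6322

0.6322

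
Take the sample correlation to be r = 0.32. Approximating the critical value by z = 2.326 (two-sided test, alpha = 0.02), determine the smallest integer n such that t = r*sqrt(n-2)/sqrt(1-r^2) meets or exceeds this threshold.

Need r·√(n−2)/√(1−r²) ≥ 2.326
√(n−2) ≥ 2.326·√(1−0.1024) / 0.32 = 2.326·0.947418 / 0.32 = 6.8865
n−2 ≥ 47.4239  ⇒  n ≥ 49.4239
Smallest integer n = 50

50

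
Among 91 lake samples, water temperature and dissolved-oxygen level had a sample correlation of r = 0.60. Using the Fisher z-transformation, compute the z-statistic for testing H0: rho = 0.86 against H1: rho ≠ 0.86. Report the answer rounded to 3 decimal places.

-5.630

Fisher z: atanh(0.60) = 0.693147, atanh(0.86) = 1.293345
z = (z_r − z_0)·√(n−3) = (0.693147 − 1.293345)·√88 = -0.600198 · 9.380832 = -5.630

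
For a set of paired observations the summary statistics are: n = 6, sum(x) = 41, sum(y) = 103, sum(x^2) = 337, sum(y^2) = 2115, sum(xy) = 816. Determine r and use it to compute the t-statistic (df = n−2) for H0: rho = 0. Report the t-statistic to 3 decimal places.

Numerator: nΣxy − (Σx)(Σy) = 6·816 − (41)(103) = 673
Denominator: √[(nΣx²−(Σx)²)(nΣy²−(Σy)²)]
  nΣx²−(Σx)² = 6·337 − 1681 = 341;  nΣy²−(Σy)² = 6·2115 − 10609 = 2081
  √(341·2081) = √709621 = 842.3901
r = 673 / 842.3901 = 0.7989
t = r·√(n−2)/√(1−r²) = 0.7989·√4 / √(1−0.638241) = 1.597800 / 0.601464 = 2.657

2.657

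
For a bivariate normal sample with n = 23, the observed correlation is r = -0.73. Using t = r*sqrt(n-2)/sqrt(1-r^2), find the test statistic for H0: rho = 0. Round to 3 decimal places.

-4.895

1 − r² = 1 − 0.5329 = 0.4671;  √(1−r²) = 0.683447
√(n−2) = √21 = 4.582576
t = r·√(n−2)/√(1−r²) = -0.73 · 4.582576 / 0.683447 = -4.895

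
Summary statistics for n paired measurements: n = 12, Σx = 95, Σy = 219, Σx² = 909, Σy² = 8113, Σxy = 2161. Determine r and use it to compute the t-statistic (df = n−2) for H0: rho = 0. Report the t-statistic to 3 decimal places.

S_xy = nΣxy − ΣxΣy = 12·2161 − 95·219 = 25932 − 20805 = 5127
S_xx = nΣx² − (Σx)² = 12·909 − 95² = 10908 − 9025 = 1883
S_yy = nΣy² − (Σy)² = 12·8113 − 219² = 97356 − 47961 = 49395
r = S_xy / √(S_xx·S_yy) = 5127 / √(1883·49395) = 5127 / √93010785 = 5127 / 9644.2099 = 0.5316
t = r·√(n−2)/√(1−r²) = 0.5316·√10 / √(1−0.282599) = 1.681067 / 0.846995 = 1.985

1.985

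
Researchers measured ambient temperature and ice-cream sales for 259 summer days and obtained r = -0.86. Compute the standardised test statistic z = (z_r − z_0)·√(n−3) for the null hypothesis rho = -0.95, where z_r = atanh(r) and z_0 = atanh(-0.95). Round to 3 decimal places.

z_r = atanh(-0.86) = -1.293345,  z_0 = atanh(-0.95) = -1.831781
SE = 1/√(n−3) = 1/√256 = 0.062500
z = (z_r − z_0)/SE = (-1.293345 − (-1.831781)) / 0.062500 = 0.538436 / 0.062500 = 8.615

8.615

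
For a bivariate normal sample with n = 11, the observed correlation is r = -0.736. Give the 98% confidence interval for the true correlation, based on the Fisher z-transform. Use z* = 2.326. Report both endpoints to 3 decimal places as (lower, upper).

Fisher z: z_r = atanh(r) = ½·ln((1+(-0.736))/(1−(-0.736))) = -0.941695
SE(z) = 1/√(n−3) = 1/√8 = 0.353553
98% ⇒ z* = 2.326; margin = 2.326·0.353553 = 0.822364
CI on z-scale: (-1.764059, -0.119331)
Back-transform: tanh(-1.764059) = -0.942955, tanh(-0.119331) = -0.118768

(-0.943, -0.119)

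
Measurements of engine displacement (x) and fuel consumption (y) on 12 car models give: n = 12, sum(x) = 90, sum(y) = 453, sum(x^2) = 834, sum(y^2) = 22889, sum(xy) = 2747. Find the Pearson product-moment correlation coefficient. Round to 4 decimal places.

S_xy = nΣxy − ΣxΣy = 12·2747 − 90·453 = 32964 − 40770 = -7806
S_xx = nΣx² − (Σx)² = 12·834 − 90² = 10008 − 8100 = 1908
S_yy = nΣy² − (Σy)² = 12·22889 − 453² = 274668 − 205209 = 69459
r = S_xy / √(S_xx·S_yy) = -7806 / √(1908·69459) = -7806 / √132527772 = -7806 / 11512.0707 = -0.6781

-0.6781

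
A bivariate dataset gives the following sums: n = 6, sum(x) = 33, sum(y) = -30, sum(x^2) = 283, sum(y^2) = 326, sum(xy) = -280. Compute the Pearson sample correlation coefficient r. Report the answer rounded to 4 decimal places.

Numerator: nΣxy − (Σx)(Σy) = 6·(-280) − (33)(-30) = -690
Denominator: √[(nΣx²−(Σx)²)(nΣy²−(Σy)²)]
  nΣx²−(Σx)² = 6·283 − 1089 = 609;  nΣy²−(Σy)² = 6·326 − 900 = 1056
  √(609·1056) = √643104 = 801.9377
r = -690 / 801.9377 = -0.8604

-0.8604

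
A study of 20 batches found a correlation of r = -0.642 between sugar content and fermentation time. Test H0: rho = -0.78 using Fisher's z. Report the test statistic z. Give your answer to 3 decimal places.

Fisher z: atanh(-0.642) = -0.761569, atanh(-0.78) = -1.045371
z = (z_r − z_0)·√(n−3) = (-0.761569 − (-1.045371))·√17 = 0.283802 · 4.123106 = 1.170

1.170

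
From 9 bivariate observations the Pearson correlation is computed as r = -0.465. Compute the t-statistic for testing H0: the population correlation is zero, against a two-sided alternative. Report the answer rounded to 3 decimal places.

-1.390

t = r·√(n−2) / √(1−r²) with r = -0.465, n = 9
  = -0.465·√7 / √(1 − 0.216225)
  = -0.465·2.645751 / 0.885311
  = -1.230274 / 0.885311 = -1.390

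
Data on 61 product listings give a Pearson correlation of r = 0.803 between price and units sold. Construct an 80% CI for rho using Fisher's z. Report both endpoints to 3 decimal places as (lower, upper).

(0.735, 0.855)

z_r = atanh(0.803) = 1.107002;  SE = 1/√(n−3) = 1/√58 = 0.131306
z-limits: 1.107002 ± 1.282·0.131306 = 1.107002 ± 0.168334 = [0.938668, 1.275336]
ρ-limits: (tanh 0.938668, tanh 1.275336) = (0.735, 0.855)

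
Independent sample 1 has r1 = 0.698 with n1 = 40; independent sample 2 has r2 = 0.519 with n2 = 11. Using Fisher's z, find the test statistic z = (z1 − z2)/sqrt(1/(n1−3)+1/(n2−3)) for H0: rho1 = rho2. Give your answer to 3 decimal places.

0.740

z1 = atanh(0.698) = 0.863390,  z2 = atanh(0.519) = 0.574970
SE = √(1/(n1−3) + 1/(n2−3)) = √(1/37 + 1/8) = √(0.0270270 + 0.1250000) = √0.1520270 = 0.389906
z = (z1 − z2)/SE = (0.863390 − 0.574970) / 0.389906 = 0.288420 / 0.389906 = 0.740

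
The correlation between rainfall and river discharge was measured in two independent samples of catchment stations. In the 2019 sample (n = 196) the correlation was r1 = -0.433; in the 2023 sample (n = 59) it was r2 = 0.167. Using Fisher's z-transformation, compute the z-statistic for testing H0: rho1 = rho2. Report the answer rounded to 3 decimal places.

z1 = atanh(-0.433) = -0.463583,  z2 = atanh(0.167) = 0.168579
SE = √(1/(n1−3) + 1/(n2−3)) = √(1/193 + 1/56) = √(0.0051813 + 0.0178571) = √0.0230384 = 0.151784
z = (z1 − z2)/SE = (-0.463583 − 0.168579) / 0.151784 = -0.632162 / 0.151784 = -4.165

-4.165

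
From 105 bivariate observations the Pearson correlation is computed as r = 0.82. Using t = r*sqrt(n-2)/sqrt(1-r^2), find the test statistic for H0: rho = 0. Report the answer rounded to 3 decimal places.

14.540

1 − r² = 1 − 0.6724 = 0.3276;  √(1−r²) = 0.572364
√(n−2) = √103 = 10.148892
t = r·√(n−2)/√(1−r²) = 0.82 · 10.148892 / 0.572364 = 14.540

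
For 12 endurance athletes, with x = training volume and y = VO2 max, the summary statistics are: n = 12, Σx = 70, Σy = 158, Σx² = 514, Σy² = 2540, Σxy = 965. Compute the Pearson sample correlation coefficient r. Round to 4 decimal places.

S_xy = nΣxy − ΣxΣy = 12·965 − 70·158 = 11580 − 11060 = 520
S_xx = nΣx² − (Σx)² = 12·514 − 70² = 6168 − 4900 = 1268
S_yy = nΣy² − (Σy)² = 12·2540 − 158² = 30480 − 24964 = 5516
r = S_xy / √(S_xx·S_yy) = 520 / √(1268·5516) = 520 / √6994288 = 520 / 2644.6716 = 0.1966

0.1966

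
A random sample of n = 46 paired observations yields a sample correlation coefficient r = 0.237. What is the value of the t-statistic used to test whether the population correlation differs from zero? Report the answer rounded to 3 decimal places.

1.618

t = r·√(n−2) / √(1−r²) with r = 0.237, n = 46
  = 0.237·√44 / √(1 − 0.056169)
  = 0.237·6.633250 / 0.971510
  = 1.572080 / 0.971510 = 1.618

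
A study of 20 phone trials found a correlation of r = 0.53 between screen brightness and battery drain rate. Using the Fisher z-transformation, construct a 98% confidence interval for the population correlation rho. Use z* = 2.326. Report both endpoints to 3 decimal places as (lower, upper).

(0.026, 0.819)

z_r = atanh(0.53) = 0.590145;  SE = 1/√(n−3) = 1/√17 = 0.242536
z-limits: 0.590145 ± 2.326·0.242536 = 0.590145 ± 0.564139 = [0.026006, 1.154284]
ρ-limits: (tanh 0.026006, tanh 1.154284) = (0.026, 0.819)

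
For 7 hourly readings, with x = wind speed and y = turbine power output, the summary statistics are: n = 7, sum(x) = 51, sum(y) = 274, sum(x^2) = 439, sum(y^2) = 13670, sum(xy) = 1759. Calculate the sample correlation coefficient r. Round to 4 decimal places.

-0.5325

Numerator: nΣxy − (Σx)(Σy) = 7·1759 − (51)(274) = -1661
Denominator: √[(nΣx²−(Σx)²)(nΣy²−(Σy)²)]
  nΣx²−(Σx)² = 7·439 − 2601 = 472;  nΣy²−(Σy)² = 7·13670 − 75076 = 20614
  √(472·20614) = √9729808 = 3119.2640
r = -1661 / 3119.2640 = -0.5325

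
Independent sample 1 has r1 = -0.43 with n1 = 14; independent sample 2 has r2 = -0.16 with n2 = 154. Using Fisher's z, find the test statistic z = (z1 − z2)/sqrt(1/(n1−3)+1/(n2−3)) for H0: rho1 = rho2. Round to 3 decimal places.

z1 = atanh(-0.43) = -0.459897,  z2 = atanh(-0.16) = -0.161387
SE = √(1/(n1−3) + 1/(n2−3)) = √(1/11 + 1/151) = √(0.0909091 + 0.0066225) = √0.0975316 = 0.312300
z = (z1 − z2)/SE = (-0.459897 − (-0.161387)) / 0.312300 = -0.298510 / 0.312300 = -0.956

-0.956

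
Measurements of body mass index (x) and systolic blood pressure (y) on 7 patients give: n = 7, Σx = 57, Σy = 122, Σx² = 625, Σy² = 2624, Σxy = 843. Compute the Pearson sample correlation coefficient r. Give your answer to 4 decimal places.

Numerator: nΣxy − (Σx)(Σy) = 7·843 − (57)(122) = -1053
Denominator: √[(nΣx²−(Σx)²)(nΣy²−(Σy)²)]
  nΣx²−(Σx)² = 7·625 − 3249 = 1126;  nΣy²−(Σy)² = 7·2624 − 14884 = 3484
  √(1126·3484) = √3922984 = 1980.6524
r = -1053 / 1980.6524 = -0.5316

-0.5316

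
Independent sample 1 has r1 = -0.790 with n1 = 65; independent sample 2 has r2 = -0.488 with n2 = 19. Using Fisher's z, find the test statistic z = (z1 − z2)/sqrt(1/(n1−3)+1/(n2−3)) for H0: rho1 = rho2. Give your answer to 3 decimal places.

-1.919

Fisher z-transforms: z1 = atanh(-0.790) = -1.071432, z2 = atanh(-0.488) = -0.533432; difference d = -0.538000
Var(d) = 1/62 + 1/16 = 0.0161290 + 0.0625000 = 0.0786290
z = d/√Var(d) = -0.538000 / √0.0786290 = -0.538000 / 0.280409 = -1.919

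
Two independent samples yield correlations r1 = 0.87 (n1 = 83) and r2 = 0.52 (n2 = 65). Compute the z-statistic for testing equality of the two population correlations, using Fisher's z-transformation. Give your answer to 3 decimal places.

4.472

Fisher z-transforms: z1 = atanh(0.87) = 1.333080, z2 = atanh(0.52) = 0.576340; difference d = 0.756740
Var(d) = 1/80 + 1/62 = 0.0125000 + 0.0161290 = 0.0286290
z = d/√Var(d) = 0.756740 / √0.0286290 = 0.756740 / 0.169201 = 4.472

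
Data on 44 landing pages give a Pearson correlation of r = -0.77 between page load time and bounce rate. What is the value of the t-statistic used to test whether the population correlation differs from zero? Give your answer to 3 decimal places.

t = r·√(n−2) / √(1−r²) with r = -0.77, n = 44
  = -0.77·√42 / √(1 − 0.5929)
  = -0.77·6.480741 / 0.638044
  = -4.990171 / 0.638044 = -7.821

-7.821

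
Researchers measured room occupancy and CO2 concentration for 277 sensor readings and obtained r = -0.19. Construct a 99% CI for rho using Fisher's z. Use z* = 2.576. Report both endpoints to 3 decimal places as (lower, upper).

(-0.335, -0.037)

Fisher z: z_r = atanh(r) = ½·ln((1+(-0.19))/(1−(-0.19))) = -0.192337
SE(z) = 1/√(n−3) = 1/√274 = 0.060412
99% ⇒ z* = 2.576; margin = 2.576·0.060412 = 0.155621
CI on z-scale: (-0.347958, -0.036716)
Back-transform: tanh(-0.347958) = -0.334563, tanh(-0.036716) = -0.036700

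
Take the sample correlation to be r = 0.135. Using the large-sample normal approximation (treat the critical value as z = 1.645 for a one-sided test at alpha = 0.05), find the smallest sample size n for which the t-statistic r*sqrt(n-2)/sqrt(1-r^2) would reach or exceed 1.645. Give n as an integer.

148

r√(n−2)/√(1−r²) ≥ 1.645  ⇔  n−2 ≥ (1.645)²·(1−r²)/r²
(1−r²)/r² = (1−0.018225)/0.018225 = 53.8697
n ≥ 2 + 2.706025·53.8697 = 2 + 145.7728 = 147.7728
⌈147.7728⌉ = 148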